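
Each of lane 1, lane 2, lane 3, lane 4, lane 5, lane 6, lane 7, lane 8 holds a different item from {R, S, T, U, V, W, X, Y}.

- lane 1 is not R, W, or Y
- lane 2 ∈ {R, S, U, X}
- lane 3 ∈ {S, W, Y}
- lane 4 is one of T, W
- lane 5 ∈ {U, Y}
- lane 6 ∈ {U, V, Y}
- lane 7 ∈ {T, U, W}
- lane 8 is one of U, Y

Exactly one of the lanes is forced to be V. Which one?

lane 6

Among the 8 variables, R fits only lane 2 (and all 8 values in {R, S, T, U, V, W, X, Y} must be used), so lane 2 = R.
The 7 still-open variables together cover exactly {S, T, U, V, W, X, Y} — 7 values for 7 variables — and X appears only in lane 1's list, so lane 1 = X.
The 6 still-open variables together cover exactly {S, T, U, V, W, Y} — 6 values for 6 variables — and S appears only in lane 3's list, so lane 3 = S.
Among the 5 still-open variables, V fits only lane 6 (and all 5 values in {T, U, V, W, Y} must be used), so lane 6 = V.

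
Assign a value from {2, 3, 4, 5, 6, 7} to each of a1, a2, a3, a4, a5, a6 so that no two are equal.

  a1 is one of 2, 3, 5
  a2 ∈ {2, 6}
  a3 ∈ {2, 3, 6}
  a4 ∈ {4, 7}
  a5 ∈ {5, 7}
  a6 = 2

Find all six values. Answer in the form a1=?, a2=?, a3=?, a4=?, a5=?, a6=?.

a6's domain is down to {2}, so a6 = 2. Eliminate 2 elsewhere: a1, a2, a3.
That leaves a2 = 6. Strike 6 from a3.
a3's domain is down to {3}, so a3 = 3. So a1 can't be 3.
a1's domain is down to {5}, so a1 = 5. Eliminate 5 elsewhere: a5.
a5 has just one choice, so a5 = 7. Strike 7 from a4.
That leaves a4 = 4.

a1=5, a2=6, a3=3, a4=4, a5=7, a6=2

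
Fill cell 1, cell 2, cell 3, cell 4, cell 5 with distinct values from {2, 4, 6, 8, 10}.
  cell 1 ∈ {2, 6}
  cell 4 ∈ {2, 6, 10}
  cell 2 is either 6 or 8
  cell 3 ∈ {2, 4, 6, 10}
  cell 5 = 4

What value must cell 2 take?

cell 5 must be 4 (only option left). So cell 3 can't be 4.
Among the 4 still-open variables, 8 fits only cell 2 (and all 4 values in {2, 6, 8, 10} must be used), so cell 2 = 8.

8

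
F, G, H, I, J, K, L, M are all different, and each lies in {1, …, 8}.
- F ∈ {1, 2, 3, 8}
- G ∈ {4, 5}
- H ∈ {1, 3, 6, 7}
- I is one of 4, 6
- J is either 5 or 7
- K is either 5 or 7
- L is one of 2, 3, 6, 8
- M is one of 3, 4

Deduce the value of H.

J and K between them cover only {5, 7} — a naked pair. Remove those values from G, H.
That leaves G = 4. Remove 4 from I, M.
I's domain is down to {6}, so I = 6. Strike 6 from H, L.
M has just one choice, so M = 3. So F, H, L can't be 3.
So H = 1.

1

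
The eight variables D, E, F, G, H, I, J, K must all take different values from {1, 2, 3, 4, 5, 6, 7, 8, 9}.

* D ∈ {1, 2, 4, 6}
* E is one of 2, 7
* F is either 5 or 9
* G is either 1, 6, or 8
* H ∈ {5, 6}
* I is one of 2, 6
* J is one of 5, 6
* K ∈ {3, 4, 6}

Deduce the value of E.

7

The 2 variables H and J are confined to {5, 6}, which locks those values in; drop them from D, F, G, I, K.
That leaves F = 9.
That leaves I = 2. Strike 2 from D, E.
So E = 7.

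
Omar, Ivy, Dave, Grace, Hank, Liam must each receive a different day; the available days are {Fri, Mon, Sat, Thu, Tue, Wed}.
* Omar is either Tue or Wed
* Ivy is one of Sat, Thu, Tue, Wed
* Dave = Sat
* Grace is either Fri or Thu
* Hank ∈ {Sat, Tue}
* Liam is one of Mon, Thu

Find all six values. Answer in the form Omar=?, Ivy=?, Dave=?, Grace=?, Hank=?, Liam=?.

Omar=Wed, Ivy=Thu, Dave=Sat, Grace=Fri, Hank=Tue, Liam=Mon

Dave has just one choice, so Dave = Sat. So Ivy, Hank can't be Sat.
Hank has just one choice, so Hank = Tue. Eliminate Tue elsewhere: Omar, Ivy.
Omar's domain is down to {Wed}, so Omar = Wed. Eliminate Wed elsewhere: Ivy.
That leaves Ivy = Thu. Eliminate Thu elsewhere: Grace, Liam.
Grace's domain is down to {Fri}, so Grace = Fri.
Liam has just one choice, so Liam = Mon.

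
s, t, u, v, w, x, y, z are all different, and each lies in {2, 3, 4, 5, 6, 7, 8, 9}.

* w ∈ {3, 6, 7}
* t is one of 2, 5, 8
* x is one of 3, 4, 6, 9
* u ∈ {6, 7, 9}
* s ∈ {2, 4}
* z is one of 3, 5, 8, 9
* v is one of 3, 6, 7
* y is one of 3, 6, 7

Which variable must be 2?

s

v, w, y share exactly the 3 values {3, 6, 7}; by pigeonhole those values go to them, so strike 3, 6, 7 from u, x, z.
u's domain is down to {9}, so u = 9. Eliminate 9 elsewhere: x, z.
That leaves x = 4. Remove 4 from s.
So 2 goes to s.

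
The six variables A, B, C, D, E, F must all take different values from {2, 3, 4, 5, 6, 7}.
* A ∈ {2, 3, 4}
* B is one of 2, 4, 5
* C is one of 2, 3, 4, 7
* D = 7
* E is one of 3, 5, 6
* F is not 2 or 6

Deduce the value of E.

D must be 7 (only option left). Eliminate 7 elsewhere: C, F.
Among the 5 still-open variables, 6 fits only E (and all 5 values in {2, 3, 4, 5, 6} must be used), so E = 6.

6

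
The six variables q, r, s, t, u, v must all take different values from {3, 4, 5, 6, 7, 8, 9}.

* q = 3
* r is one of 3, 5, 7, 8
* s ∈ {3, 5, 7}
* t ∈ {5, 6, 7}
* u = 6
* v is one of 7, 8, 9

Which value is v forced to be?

q's domain is down to {3}, so q = 3. Eliminate 3 elsewhere: r, s.
That leaves u = 6. Remove 6 from t.
The 4 still-open variables together cover exactly {5, 7, 8, 9} — 4 values for 4 variables — and 9 appears only in v's list, so v = 9.

9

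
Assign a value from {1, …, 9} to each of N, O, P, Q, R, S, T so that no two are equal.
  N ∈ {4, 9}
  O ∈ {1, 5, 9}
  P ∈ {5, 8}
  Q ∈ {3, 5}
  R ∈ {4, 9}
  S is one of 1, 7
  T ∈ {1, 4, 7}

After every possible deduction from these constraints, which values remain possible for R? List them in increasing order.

The 7 variables draw from only 7 values {1, 3, 4, 5, 7, 8, 9}, so each is used; only Q can be 3, hence Q = 3.
The 6 still-open variables together cover exactly {1, 4, 5, 7, 8, 9} — 6 values for 6 variables — and 8 appears only in P's list, so P = 8.
The 5 still-open variables draw from only 5 values {1, 4, 5, 7, 9}, so each is used; only O can be 5, hence O = 5.
N and R share exactly the 2 values {4, 9}; by pigeonhole those values go to them, so strike 4, 9 from T.
No further eliminations apply; R can still be any of 4, 9.

4, 9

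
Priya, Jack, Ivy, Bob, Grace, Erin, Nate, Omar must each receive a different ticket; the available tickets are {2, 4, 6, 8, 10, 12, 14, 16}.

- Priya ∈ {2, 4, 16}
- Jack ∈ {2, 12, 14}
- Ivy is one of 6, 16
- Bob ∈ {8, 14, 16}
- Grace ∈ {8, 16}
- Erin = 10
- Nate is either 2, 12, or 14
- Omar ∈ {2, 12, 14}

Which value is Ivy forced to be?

Erin must be 10 (only option left).
Among the 7 still-open variables, 4 fits only Priya (and all 7 values in {2, 4, 6, 8, 12, 14, 16} must be used), so Priya = 4.
Among the 6 still-open variables, 6 fits only Ivy (and all 6 values in {2, 6, 8, 12, 14, 16} must be used), so Ivy = 6.

6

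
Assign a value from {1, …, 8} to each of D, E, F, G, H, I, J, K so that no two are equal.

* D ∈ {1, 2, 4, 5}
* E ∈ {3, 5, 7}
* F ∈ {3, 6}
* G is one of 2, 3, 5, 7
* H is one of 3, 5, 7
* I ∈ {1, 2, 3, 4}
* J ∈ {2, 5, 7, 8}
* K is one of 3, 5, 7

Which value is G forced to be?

2

Among the 8 variables, 6 fits only F (and all 8 values in {1, 2, 3, 4, 5, 6, 7, 8} must be used), so F = 6.
The 7 still-open variables draw from only 7 values {1, 2, 3, 4, 5, 7, 8}, so each is used; only J can be 8, hence J = 8.
The 3 variables E, H, K are confined to {3, 5, 7}, which locks those values in; drop them from D, G, I.
So G = 2.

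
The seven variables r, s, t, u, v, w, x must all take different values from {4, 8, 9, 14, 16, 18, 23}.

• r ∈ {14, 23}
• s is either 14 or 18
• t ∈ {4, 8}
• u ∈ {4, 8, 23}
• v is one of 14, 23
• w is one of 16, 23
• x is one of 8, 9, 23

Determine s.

18

The 7 variables draw from only 7 values {4, 8, 9, 14, 16, 18, 23}, so each is used; only x can be 9, hence x = 9.
The 6 still-open variables draw from only 6 values {4, 8, 14, 16, 18, 23}, so each is used; only w can be 16, hence w = 16.
The 5 still-open variables draw from only 5 values {4, 8, 14, 18, 23}, so each is used; only s can be 18, hence s = 18.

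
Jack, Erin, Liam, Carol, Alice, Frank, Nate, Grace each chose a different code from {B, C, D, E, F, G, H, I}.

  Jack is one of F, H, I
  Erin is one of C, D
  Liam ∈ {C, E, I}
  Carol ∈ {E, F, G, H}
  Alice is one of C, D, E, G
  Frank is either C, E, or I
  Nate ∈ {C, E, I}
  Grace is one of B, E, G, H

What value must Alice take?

Among the 8 variables, B fits only Grace (and all 8 values in {B, C, D, E, F, G, H, I} must be used), so Grace = B.
Liam, Frank, Nate between them cover only {C, E, I} — a naked triple. Remove those values from Jack, Erin, Carol, Alice.
Erin must be D (only option left). Eliminate D elsewhere: Alice.
So Alice = G.

G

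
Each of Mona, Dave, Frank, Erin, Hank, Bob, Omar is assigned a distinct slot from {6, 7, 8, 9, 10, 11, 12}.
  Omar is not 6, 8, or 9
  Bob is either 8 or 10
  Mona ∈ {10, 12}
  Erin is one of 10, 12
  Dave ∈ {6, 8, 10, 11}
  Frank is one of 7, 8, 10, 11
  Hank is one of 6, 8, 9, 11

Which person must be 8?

Bob

Among the 7 variables, 9 fits only Hank (and all 7 values in {6, 7, 8, 9, 10, 11, 12} must be used), so Hank = 9.
Among the 6 still-open variables, 6 fits only Dave (and all 6 values in {6, 7, 8, 10, 11, 12} must be used), so Dave = 6.
Mona and Erin share exactly the 2 values {10, 12}; by pigeonhole those values go to them, so strike 10, 12 from Frank, Bob, Omar.
So 8 goes to Bob.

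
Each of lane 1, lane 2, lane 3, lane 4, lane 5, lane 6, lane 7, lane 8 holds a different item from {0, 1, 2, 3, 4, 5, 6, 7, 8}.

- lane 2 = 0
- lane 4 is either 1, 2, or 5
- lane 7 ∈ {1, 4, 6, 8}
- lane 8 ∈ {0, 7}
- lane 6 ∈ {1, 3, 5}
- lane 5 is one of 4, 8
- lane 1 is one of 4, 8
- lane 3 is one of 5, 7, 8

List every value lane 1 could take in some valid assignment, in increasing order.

lane 2 must be 0 (only option left). So lane 8 can't be 0.
That leaves lane 8 = 7. Strike 7 from lane 3.
lane 1 and lane 5 share exactly the 2 values {4, 8}; by pigeonhole those values go to them, so strike 4, 8 from lane 3, lane 7.
lane 3 has just one choice, so lane 3 = 5. Eliminate 5 elsewhere: lane 4, lane 6.
No further eliminations apply; lane 1 can still be any of 4, 8.

4, 8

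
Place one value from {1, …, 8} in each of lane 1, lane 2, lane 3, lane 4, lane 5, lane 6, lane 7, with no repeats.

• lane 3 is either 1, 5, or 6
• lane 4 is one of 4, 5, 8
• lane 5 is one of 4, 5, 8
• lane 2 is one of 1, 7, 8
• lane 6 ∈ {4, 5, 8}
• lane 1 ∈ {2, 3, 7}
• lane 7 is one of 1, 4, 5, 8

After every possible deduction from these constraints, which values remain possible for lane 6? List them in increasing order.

lane 4, lane 5, lane 6 share exactly the 3 values {4, 5, 8}; by pigeonhole those values go to them, so strike 4, 5, 8 from lane 2, lane 3, lane 7.
That leaves lane 7 = 1. Eliminate 1 elsewhere: lane 2, lane 3.
That leaves lane 2 = 7. Remove 7 from lane 1.
That leaves lane 3 = 6.
No further eliminations apply; lane 6 can still be any of 4, 5, 8.

4, 5, 8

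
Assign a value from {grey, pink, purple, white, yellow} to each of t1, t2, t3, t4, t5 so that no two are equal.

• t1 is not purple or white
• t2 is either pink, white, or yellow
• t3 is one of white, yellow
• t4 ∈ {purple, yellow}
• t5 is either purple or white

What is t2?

pink

Among the 5 variables, grey fits only t1 (and all 5 values in {grey, pink, purple, white, yellow} must be used), so t1 = grey.
The 4 still-open variables draw from only 4 values {pink, purple, white, yellow}, so each is used; only t2 can be pink, hence t2 = pink.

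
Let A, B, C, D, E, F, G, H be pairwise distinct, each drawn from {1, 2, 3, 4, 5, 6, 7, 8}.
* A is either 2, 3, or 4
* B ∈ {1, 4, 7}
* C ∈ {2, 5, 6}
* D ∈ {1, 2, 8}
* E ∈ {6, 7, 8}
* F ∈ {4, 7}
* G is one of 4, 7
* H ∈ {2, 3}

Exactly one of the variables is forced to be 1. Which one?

The 8 variables together cover exactly {1, 2, 3, 4, 5, 6, 7, 8} — 8 values for 8 variables — and 5 appears only in C's list, so C = 5.
The 7 still-open variables together cover exactly {1, 2, 3, 4, 6, 7, 8} — 7 values for 7 variables — and 6 appears only in E's list, so E = 6.
Among the 6 still-open variables, 8 fits only D (and all 6 values in {1, 2, 3, 4, 7, 8} must be used), so D = 8.
The 5 still-open variables draw from only 5 values {1, 2, 3, 4, 7}, so each is used; only B can be 1, hence B = 1.

B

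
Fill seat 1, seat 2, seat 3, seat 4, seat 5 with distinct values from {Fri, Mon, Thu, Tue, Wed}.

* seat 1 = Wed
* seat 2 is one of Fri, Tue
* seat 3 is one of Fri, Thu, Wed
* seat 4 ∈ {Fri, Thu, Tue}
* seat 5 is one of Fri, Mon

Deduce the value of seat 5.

Mon

seat 1 must be Wed (only option left). Remove Wed from seat 3.
Among the 4 still-open variables, Mon fits only seat 5 (and all 4 values in {Fri, Mon, Thu, Tue} must be used), so seat 5 = Mon.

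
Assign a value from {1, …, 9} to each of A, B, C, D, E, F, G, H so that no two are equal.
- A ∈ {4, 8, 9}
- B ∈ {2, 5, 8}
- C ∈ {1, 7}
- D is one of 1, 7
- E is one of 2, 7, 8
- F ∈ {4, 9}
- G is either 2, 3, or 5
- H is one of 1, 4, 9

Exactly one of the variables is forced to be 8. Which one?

The 8 variables draw from only 8 values {1, 2, 3, 4, 5, 7, 8, 9}, so each is used; only G can be 3, hence G = 3.
Among the 7 still-open variables, 5 fits only B (and all 7 values in {1, 2, 4, 5, 7, 8, 9} must be used), so B = 5.
Among the 6 still-open variables, 2 fits only E (and all 6 values in {1, 2, 4, 7, 8, 9} must be used), so E = 2.
The 5 still-open variables draw from only 5 values {1, 4, 7, 8, 9}, so each is used; only A can be 8, hence A = 8.

A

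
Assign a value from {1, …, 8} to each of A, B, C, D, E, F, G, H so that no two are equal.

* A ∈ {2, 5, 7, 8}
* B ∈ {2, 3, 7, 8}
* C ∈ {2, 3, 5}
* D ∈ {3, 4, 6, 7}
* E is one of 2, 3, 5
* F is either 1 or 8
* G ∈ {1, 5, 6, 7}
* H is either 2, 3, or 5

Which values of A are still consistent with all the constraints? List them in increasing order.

Among the 8 variables, 4 fits only D (and all 8 values in {1, 2, 3, 4, 5, 6, 7, 8} must be used), so D = 4.
Among the 7 still-open variables, 6 fits only G (and all 7 values in {1, 2, 3, 5, 6, 7, 8} must be used), so G = 6.
The 6 still-open variables together cover exactly {1, 2, 3, 5, 7, 8} — 6 values for 6 variables — and 1 appears only in F's list, so F = 1.
The 3 variables C, E, H are confined to {2, 3, 5}, which locks those values in; drop them from A, B.
No further eliminations apply; A can still be any of 7, 8.

7, 8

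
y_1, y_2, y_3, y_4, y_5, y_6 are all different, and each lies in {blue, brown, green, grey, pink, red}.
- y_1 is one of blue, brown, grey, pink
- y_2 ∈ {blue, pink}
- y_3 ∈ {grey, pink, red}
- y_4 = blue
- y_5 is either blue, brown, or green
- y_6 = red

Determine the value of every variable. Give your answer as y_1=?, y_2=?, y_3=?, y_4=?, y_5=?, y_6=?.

y_4 has just one choice, so y_4 = blue. Eliminate blue elsewhere: y_1, y_2, y_5.
That leaves y_6 = red. Eliminate red elsewhere: y_3.
y_2's domain is down to {pink}, so y_2 = pink. Remove pink from y_1, y_3.
That leaves y_3 = grey. Strike grey from y_1.
y_1's domain is down to {brown}, so y_1 = brown. Strike brown from y_5.
y_5 has just one choice, so y_5 = green.

y_1=brown, y_2=pink, y_3=grey, y_4=blue, y_5=green, y_6=red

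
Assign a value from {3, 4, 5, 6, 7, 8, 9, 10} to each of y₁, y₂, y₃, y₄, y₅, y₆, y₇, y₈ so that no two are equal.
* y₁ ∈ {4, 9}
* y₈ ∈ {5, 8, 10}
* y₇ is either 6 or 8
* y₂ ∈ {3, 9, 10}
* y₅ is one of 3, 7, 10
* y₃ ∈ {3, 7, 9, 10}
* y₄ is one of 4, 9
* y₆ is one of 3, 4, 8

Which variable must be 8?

The 8 variables together cover exactly {3, 4, 5, 6, 7, 8, 9, 10} — 8 values for 8 variables — and 5 appears only in y₈'s list, so y₈ = 5.
The 7 still-open variables draw from only 7 values {3, 4, 6, 7, 8, 9, 10}, so each is used; only y₇ can be 6, hence y₇ = 6.
Among the 6 still-open variables, 8 fits only y₆ (and all 6 values in {3, 4, 7, 8, 9, 10} must be used), so y₆ = 8.

y₆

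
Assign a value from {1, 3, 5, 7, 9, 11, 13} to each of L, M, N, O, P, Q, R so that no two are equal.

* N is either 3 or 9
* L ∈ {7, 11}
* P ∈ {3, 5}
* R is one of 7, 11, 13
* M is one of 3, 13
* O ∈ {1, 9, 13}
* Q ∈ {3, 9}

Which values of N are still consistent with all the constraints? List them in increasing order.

3, 9

Among the 7 variables, 1 fits only O (and all 7 values in {1, 3, 5, 7, 9, 11, 13} must be used), so O = 1.
Among the 6 still-open variables, 5 fits only P (and all 6 values in {3, 5, 7, 9, 11, 13} must be used), so P = 5.
N and Q share exactly the 2 values {3, 9}; by pigeonhole those values go to them, so strike 3, 9 from M.
M has just one choice, so M = 13. Remove 13 from R.
No further eliminations apply; N can still be any of 3, 9.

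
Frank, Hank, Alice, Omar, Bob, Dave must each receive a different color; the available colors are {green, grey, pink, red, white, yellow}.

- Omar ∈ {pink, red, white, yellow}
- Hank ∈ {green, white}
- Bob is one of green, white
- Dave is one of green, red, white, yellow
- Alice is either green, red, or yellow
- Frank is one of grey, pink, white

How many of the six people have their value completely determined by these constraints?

2

The 6 variables together cover exactly {green, grey, pink, red, white, yellow} — 6 values for 6 variables — and grey appears only in Frank's list, so Frank = grey.
The 5 still-open variables together cover exactly {green, pink, red, white, yellow} — 5 values for 5 variables — and pink appears only in Omar's list, so Omar = pink.
Hank and Bob between them cover only {green, white} — a naked pair. Remove those values from Alice, Dave.
Determined: Frank=grey, Omar=pink. The other people each still have more than one consistent value. That makes 2.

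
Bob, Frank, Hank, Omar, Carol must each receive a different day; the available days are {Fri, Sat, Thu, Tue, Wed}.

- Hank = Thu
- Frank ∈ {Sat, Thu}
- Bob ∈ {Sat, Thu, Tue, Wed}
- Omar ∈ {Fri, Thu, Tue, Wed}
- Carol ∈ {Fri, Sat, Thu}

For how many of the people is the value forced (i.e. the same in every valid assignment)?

Hank must be Thu (only option left). So Bob, Frank, Omar, Carol can't be Thu.
Frank's domain is down to {Sat}, so Frank = Sat. Remove Sat from Bob, Carol.
Carol has just one choice, so Carol = Fri. So Omar can't be Fri.
Determined: Frank=Sat, Hank=Thu, Carol=Fri. The other people each still have more than one consistent value. That makes 3.

3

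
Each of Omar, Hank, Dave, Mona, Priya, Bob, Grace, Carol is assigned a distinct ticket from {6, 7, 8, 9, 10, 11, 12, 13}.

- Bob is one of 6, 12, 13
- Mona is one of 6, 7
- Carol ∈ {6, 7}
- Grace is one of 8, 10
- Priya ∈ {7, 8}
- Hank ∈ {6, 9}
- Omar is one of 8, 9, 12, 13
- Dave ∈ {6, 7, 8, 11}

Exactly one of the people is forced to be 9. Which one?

Hank

The 8 variables draw from only 8 values {6, 7, 8, 9, 10, 11, 12, 13}, so each is used; only Grace can be 10, hence Grace = 10.
The 7 still-open variables together cover exactly {6, 7, 8, 9, 11, 12, 13} — 7 values for 7 variables — and 11 appears only in Dave's list, so Dave = 11.
The 2 variables Mona and Carol are confined to {6, 7}, which locks those values in; drop them from Hank, Priya, Bob.
So 9 goes to Hank.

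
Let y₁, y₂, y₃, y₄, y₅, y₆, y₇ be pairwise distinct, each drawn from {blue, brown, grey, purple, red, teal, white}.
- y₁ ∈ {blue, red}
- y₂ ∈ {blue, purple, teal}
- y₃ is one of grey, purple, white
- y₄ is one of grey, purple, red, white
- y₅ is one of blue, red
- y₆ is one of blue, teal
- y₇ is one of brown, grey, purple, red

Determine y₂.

Among the 7 variables, brown fits only y₇ (and all 7 values in {blue, brown, grey, purple, red, teal, white} must be used), so y₇ = brown.
y₁ and y₅ between them cover only {blue, red} — a naked pair. Remove those values from y₂, y₄, y₆.
That leaves y₆ = teal. So y₂ can't be teal.
So y₂ = purple.

purple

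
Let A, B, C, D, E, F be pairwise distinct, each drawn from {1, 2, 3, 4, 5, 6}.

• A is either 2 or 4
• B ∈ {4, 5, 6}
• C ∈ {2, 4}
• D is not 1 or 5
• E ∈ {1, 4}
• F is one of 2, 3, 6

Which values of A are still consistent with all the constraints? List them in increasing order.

The 6 variables together cover exactly {1, 2, 3, 4, 5, 6} — 6 values for 6 variables — and 1 appears only in E's list, so E = 1.
The 5 still-open variables draw from only 5 values {2, 3, 4, 5, 6}, so each is used; only B can be 5, hence B = 5.
A and C between them cover only {2, 4} — a naked pair. Remove those values from D, F.
No further eliminations apply; A can still be any of 2, 4.

2, 4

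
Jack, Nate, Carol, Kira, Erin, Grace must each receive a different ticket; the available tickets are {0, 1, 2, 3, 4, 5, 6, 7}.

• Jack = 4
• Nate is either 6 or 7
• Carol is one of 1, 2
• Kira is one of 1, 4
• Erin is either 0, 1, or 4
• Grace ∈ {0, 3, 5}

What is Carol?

Jack must be 4 (only option left). Eliminate 4 elsewhere: Kira, Erin.
Kira's domain is down to {1}, so Kira = 1. Remove 1 from Carol, Erin.
So Carol = 2.

2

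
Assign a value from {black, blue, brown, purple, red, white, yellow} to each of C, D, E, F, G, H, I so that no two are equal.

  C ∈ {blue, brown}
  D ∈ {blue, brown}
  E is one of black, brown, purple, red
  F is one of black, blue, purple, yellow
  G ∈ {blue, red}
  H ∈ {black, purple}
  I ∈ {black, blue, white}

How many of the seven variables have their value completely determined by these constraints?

3

The 7 variables together cover exactly {black, blue, brown, purple, red, white, yellow} — 7 values for 7 variables — and white appears only in I's list, so I = white.
Among the 6 still-open variables, yellow fits only F (and all 6 values in {black, blue, brown, purple, red, yellow} must be used), so F = yellow.
C and D share exactly the 2 values {blue, brown}; by pigeonhole those values go to them, so strike blue, brown from E, G.
G must be red (only option left). So E can't be red.
Determined: F=yellow, G=red, I=white. The other variables each still have more than one consistent value. That makes 3.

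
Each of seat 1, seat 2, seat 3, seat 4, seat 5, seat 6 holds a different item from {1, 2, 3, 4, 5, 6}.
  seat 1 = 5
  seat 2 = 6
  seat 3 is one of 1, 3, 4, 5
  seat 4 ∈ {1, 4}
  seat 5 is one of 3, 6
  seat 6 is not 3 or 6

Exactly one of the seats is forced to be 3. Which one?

seat 5

seat 1 has just one choice, so seat 1 = 5. Strike 5 from seat 3, seat 6.
That leaves seat 2 = 6. Eliminate 6 elsewhere: seat 5.
So 3 goes to seat 5.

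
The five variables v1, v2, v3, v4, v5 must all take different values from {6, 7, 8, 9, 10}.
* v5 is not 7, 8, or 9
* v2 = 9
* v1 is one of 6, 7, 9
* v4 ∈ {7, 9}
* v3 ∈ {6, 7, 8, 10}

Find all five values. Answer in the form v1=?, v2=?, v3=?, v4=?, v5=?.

v2 has just one choice, so v2 = 9. So v1, v4 can't be 9.
That leaves v4 = 7. Strike 7 from v1, v3.
v1 must be 6 (only option left). So v3, v5 can't be 6.
v5's domain is down to {10}, so v5 = 10. So v3 can't be 10.
That leaves v3 = 8.

v1=6, v2=9, v3=8, v4=7, v5=10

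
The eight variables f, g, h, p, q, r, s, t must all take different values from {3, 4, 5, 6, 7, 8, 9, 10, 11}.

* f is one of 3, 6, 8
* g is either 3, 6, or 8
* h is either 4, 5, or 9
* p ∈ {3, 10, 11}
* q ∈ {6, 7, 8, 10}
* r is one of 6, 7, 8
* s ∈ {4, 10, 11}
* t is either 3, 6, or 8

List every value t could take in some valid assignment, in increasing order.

f, g, t share exactly the 3 values {3, 6, 8}; by pigeonhole those values go to them, so strike 3, 6, 8 from p, q, r.
r must be 7 (only option left). Strike 7 from q.
q has just one choice, so q = 10. Strike 10 from p, s.
p has just one choice, so p = 11. Remove 11 from s.
s must be 4 (only option left). Eliminate 4 elsewhere: h.
No further eliminations apply; t can still be any of 3, 6, 8.

3, 6, 8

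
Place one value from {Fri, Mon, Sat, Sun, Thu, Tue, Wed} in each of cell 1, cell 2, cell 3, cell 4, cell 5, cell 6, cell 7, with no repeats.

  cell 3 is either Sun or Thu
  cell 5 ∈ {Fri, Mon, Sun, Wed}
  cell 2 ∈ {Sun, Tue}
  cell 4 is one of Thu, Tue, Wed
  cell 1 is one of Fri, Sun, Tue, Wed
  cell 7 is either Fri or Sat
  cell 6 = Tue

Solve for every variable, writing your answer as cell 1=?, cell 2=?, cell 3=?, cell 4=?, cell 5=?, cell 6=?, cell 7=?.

cell 1=Fri, cell 2=Sun, cell 3=Thu, cell 4=Wed, cell 5=Mon, cell 6=Tue, cell 7=Sat

cell 6 has just one choice, so cell 6 = Tue. Strike Tue from cell 1, cell 2, cell 4.
cell 2 has just one choice, so cell 2 = Sun. So cell 1, cell 3, cell 5 can't be Sun.
That leaves cell 3 = Thu. So cell 4 can't be Thu.
cell 4's domain is down to {Wed}, so cell 4 = Wed. Remove Wed from cell 1, cell 5.
That leaves cell 1 = Fri. Remove Fri from cell 5, cell 7.
cell 5 must be Mon (only option left).
cell 7 must be Sat (only option left).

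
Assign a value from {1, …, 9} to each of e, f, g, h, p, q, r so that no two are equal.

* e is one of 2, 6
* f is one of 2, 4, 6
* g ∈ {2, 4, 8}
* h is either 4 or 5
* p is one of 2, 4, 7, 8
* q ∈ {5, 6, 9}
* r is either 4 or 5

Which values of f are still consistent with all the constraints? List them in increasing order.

2, 6

Among the 7 variables, 7 fits only p (and all 7 values in {2, 4, 5, 6, 7, 8, 9} must be used), so p = 7.
Among the 6 still-open variables, 8 fits only g (and all 6 values in {2, 4, 5, 6, 8, 9} must be used), so g = 8.
The 5 still-open variables draw from only 5 values {2, 4, 5, 6, 9}, so each is used; only q can be 9, hence q = 9.
h and r share exactly the 2 values {4, 5}; by pigeonhole those values go to them, so strike 4, 5 from f.
No further eliminations apply; f can still be any of 2, 6.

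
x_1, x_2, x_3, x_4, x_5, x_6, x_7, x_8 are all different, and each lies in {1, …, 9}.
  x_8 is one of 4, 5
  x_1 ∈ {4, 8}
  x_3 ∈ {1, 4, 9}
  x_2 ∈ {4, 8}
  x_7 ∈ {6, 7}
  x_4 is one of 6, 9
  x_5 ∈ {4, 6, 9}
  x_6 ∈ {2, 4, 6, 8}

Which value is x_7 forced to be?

7

The 8 variables together cover exactly {1, 2, 4, 5, 6, 7, 8, 9} — 8 values for 8 variables — and 1 appears only in x_3's list, so x_3 = 1.
The 7 still-open variables together cover exactly {2, 4, 5, 6, 7, 8, 9} — 7 values for 7 variables — and 2 appears only in x_6's list, so x_6 = 2.
The 6 still-open variables draw from only 6 values {4, 5, 6, 7, 8, 9}, so each is used; only x_8 can be 5, hence x_8 = 5.
Among the 5 still-open variables, 7 fits only x_7 (and all 5 values in {4, 6, 7, 8, 9} must be used), so x_7 = 7.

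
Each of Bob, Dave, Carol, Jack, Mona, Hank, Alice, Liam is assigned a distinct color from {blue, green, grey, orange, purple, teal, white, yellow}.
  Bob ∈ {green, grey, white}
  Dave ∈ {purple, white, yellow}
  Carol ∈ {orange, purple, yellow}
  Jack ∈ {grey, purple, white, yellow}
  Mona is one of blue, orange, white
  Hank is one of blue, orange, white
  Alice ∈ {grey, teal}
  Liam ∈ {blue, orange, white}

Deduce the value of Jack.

The 8 variables draw from only 8 values {blue, green, grey, orange, purple, teal, white, yellow}, so each is used; only Bob can be green, hence Bob = green.
The 7 still-open variables draw from only 7 values {blue, grey, orange, purple, teal, white, yellow}, so each is used; only Alice can be teal, hence Alice = teal.
Among the 6 still-open variables, grey fits only Jack (and all 6 values in {blue, grey, orange, purple, white, yellow} must be used), so Jack = grey.

grey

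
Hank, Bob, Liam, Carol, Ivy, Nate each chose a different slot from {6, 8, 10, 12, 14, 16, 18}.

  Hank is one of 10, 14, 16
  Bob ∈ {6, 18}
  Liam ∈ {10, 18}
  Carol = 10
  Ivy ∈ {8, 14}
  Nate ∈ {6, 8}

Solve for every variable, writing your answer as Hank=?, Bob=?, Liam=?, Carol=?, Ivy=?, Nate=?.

Carol has just one choice, so Carol = 10. Remove 10 from Hank, Liam.
That leaves Liam = 18. Strike 18 from Bob.
Bob has just one choice, so Bob = 6. So Nate can't be 6.
Nate must be 8 (only option left). So Ivy can't be 8.
That leaves Ivy = 14. So Hank can't be 14.
Hank has just one choice, so Hank = 16.

Hank=16, Bob=6, Liam=18, Carol=10, Ivy=14, Nate=8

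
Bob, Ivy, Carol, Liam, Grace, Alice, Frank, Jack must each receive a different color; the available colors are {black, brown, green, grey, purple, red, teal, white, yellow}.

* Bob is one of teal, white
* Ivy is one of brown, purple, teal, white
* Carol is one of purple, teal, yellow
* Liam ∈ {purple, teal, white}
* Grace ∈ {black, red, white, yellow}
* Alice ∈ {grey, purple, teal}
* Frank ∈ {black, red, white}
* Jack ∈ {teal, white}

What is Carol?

Among the 8 variables, brown fits only Ivy (and all 8 values in {black, brown, grey, purple, red, teal, white, yellow} must be used), so Ivy = brown.
Among the 7 still-open variables, grey fits only Alice (and all 7 values in {black, grey, purple, red, teal, white, yellow} must be used), so Alice = grey.
Bob and Jack between them cover only {teal, white} — a naked pair. Remove those values from Carol, Liam, Grace, Frank.
Liam has just one choice, so Liam = purple. Remove purple from Carol.
So Carol = yellow.

yellow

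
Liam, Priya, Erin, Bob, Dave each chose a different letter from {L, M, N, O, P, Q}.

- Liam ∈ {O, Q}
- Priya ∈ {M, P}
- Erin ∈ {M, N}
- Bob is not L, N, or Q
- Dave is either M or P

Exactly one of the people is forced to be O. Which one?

The 5 variables draw from only 5 values {M, N, O, P, Q}, so each is used; only Erin can be N, hence Erin = N.
The 4 still-open variables draw from only 4 values {M, O, P, Q}, so each is used; only Liam can be Q, hence Liam = Q.
Among the 3 still-open variables, O fits only Bob (and all 3 values in {M, O, P} must be used), so Bob = O.

Bob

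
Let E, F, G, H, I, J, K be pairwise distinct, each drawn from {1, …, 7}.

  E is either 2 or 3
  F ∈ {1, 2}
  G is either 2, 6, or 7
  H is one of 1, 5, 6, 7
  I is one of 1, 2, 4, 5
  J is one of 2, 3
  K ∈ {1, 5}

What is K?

The 7 variables draw from only 7 values {1, 2, 3, 4, 5, 6, 7}, so each is used; only I can be 4, hence I = 4.
E and J between them cover only {2, 3} — a naked pair. Remove those values from F, G.
That leaves F = 1. Remove 1 from H, K.
So K = 5.

5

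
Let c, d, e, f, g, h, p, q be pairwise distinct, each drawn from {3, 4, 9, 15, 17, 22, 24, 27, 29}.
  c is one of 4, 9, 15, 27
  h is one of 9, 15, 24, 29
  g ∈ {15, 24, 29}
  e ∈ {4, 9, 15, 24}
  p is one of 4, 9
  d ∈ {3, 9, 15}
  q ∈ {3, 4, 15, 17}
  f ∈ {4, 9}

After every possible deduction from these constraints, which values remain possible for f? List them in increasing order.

The 8 variables together cover exactly {3, 4, 9, 15, 17, 24, 27, 29} — 8 values for 8 variables — and 17 appears only in q's list, so q = 17.
Among the 7 still-open variables, 3 fits only d (and all 7 values in {3, 4, 9, 15, 24, 27, 29} must be used), so d = 3.
The 6 still-open variables together cover exactly {4, 9, 15, 24, 27, 29} — 6 values for 6 variables — and 27 appears only in c's list, so c = 27.
f and p share exactly the 2 values {4, 9}; by pigeonhole those values go to them, so strike 4, 9 from e, h.
No further eliminations apply; f can still be any of 4, 9.

4, 9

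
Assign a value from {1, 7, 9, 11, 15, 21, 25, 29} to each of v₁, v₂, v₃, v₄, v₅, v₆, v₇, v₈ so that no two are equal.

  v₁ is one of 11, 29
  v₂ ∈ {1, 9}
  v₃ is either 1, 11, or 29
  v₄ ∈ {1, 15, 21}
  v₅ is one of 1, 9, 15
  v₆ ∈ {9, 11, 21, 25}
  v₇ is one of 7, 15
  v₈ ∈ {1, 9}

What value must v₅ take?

15

The 8 variables together cover exactly {1, 7, 9, 11, 15, 21, 25, 29} — 8 values for 8 variables — and 7 appears only in v₇'s list, so v₇ = 7.
The 7 still-open variables together cover exactly {1, 9, 11, 15, 21, 25, 29} — 7 values for 7 variables — and 25 appears only in v₆'s list, so v₆ = 25.
Among the 6 still-open variables, 21 fits only v₄ (and all 6 values in {1, 9, 11, 15, 21, 29} must be used), so v₄ = 21.
Among the 5 still-open variables, 15 fits only v₅ (and all 5 values in {1, 9, 11, 15, 29} must be used), so v₅ = 15.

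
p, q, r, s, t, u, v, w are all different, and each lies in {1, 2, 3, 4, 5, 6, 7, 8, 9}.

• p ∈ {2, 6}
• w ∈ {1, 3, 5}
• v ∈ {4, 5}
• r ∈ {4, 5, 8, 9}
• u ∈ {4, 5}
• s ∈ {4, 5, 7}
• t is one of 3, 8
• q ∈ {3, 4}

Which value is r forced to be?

9

u and v share exactly the 2 values {4, 5}; by pigeonhole those values go to them, so strike 4, 5 from q, r, s, w.
q must be 3 (only option left). So t, w can't be 3.
s's domain is down to {7}, so s = 7.
t has just one choice, so t = 8. Eliminate 8 elsewhere: r.
So r = 9.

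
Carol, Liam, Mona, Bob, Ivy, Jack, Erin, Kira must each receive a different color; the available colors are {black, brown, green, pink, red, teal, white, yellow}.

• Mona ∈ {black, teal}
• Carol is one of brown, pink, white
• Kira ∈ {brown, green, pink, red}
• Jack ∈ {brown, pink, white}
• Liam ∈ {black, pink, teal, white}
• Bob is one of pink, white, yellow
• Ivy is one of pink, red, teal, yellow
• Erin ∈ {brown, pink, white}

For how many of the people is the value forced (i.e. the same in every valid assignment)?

3

Among the 8 variables, green fits only Kira (and all 8 values in {black, brown, green, pink, red, teal, white, yellow} must be used), so Kira = green.
The 7 still-open variables draw from only 7 values {black, brown, pink, red, teal, white, yellow}, so each is used; only Ivy can be red, hence Ivy = red.
The 6 still-open variables together cover exactly {black, brown, pink, teal, white, yellow} — 6 values for 6 variables — and yellow appears only in Bob's list, so Bob = yellow.
Carol, Jack, Erin share exactly the 3 values {brown, pink, white}; by pigeonhole those values go to them, so strike brown, pink, white from Liam.
Determined: Bob=yellow, Ivy=red, Kira=green. The other people each still have more than one consistent value. That makes 3.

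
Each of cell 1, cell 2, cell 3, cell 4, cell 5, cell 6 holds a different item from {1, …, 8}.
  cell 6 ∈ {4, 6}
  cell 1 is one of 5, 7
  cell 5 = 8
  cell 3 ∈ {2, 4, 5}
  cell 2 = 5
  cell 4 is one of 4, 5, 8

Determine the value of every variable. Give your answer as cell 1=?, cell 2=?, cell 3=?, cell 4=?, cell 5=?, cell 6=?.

cell 1=7, cell 2=5, cell 3=2, cell 4=4, cell 5=8, cell 6=6

cell 2 has just one choice, so cell 2 = 5. Eliminate 5 elsewhere: cell 1, cell 3, cell 4.
cell 5's domain is down to {8}, so cell 5 = 8. Remove 8 from cell 4.
cell 1's domain is down to {7}, so cell 1 = 7.
cell 4 must be 4 (only option left). Eliminate 4 elsewhere: cell 3, cell 6.
That leaves cell 6 = 6.
That leaves cell 3 = 2.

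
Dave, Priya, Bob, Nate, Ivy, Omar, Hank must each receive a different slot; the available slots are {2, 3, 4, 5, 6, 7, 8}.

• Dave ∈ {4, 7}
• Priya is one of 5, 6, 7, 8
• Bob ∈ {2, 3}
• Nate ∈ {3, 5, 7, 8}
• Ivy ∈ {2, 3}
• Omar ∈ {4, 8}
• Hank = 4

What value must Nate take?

5

Hank has just one choice, so Hank = 4. Eliminate 4 elsewhere: Dave, Omar.
That leaves Dave = 7. So Priya, Nate can't be 7.
Omar must be 8 (only option left). Eliminate 8 elsewhere: Priya, Nate.
Among the 4 still-open variables, 6 fits only Priya (and all 4 values in {2, 3, 5, 6} must be used), so Priya = 6.
The 3 still-open variables together cover exactly {2, 3, 5} — 3 values for 3 variables — and 5 appears only in Nate's list, so Nate = 5.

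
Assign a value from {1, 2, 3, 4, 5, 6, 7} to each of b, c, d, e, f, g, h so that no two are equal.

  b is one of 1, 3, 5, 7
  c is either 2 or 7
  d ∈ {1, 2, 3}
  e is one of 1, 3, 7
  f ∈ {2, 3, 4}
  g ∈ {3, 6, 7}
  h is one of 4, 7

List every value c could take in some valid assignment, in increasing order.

2, 7

The 7 variables together cover exactly {1, 2, 3, 4, 5, 6, 7} — 7 values for 7 variables — and 5 appears only in b's list, so b = 5.
The 6 still-open variables together cover exactly {1, 2, 3, 4, 6, 7} — 6 values for 6 variables — and 6 appears only in g's list, so g = 6.
No further eliminations apply; c can still be any of 2, 7.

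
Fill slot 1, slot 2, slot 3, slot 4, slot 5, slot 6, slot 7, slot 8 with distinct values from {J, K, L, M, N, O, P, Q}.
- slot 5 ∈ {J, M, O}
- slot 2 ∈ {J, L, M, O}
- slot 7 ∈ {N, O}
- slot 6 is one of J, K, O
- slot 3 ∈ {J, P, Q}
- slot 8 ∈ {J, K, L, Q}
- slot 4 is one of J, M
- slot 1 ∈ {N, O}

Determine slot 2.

The 8 variables draw from only 8 values {J, K, L, M, N, O, P, Q}, so each is used; only slot 3 can be P, hence slot 3 = P.
Among the 7 still-open variables, Q fits only slot 8 (and all 7 values in {J, K, L, M, N, O, Q} must be used), so slot 8 = Q.
Among the 6 still-open variables, K fits only slot 6 (and all 6 values in {J, K, L, M, N, O} must be used), so slot 6 = K.
The 5 still-open variables draw from only 5 values {J, L, M, N, O}, so each is used; only slot 2 can be L, hence slot 2 = L.

L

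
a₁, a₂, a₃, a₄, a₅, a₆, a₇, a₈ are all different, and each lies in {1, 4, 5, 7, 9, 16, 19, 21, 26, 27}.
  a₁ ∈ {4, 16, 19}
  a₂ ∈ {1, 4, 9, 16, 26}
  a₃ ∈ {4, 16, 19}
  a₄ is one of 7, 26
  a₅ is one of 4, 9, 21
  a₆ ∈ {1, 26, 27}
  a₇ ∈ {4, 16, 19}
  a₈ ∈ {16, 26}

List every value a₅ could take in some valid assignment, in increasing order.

9, 21

a₁, a₃, a₇ between them cover only {4, 16, 19} — a naked triple. Remove those values from a₂, a₅, a₈.
That leaves a₈ = 26. So a₂, a₄, a₆ can't be 26.
That leaves a₄ = 7.
No further eliminations apply; a₅ can still be any of 9, 21.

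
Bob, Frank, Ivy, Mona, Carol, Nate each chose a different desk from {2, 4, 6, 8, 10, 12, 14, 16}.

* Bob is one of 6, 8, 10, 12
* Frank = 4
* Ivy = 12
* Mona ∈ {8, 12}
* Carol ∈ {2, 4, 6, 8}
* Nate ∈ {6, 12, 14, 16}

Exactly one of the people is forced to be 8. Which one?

Mona

Frank must be 4 (only option left). Eliminate 4 elsewhere: Carol.
Ivy's domain is down to {12}, so Ivy = 12. Strike 12 from Bob, Mona, Nate.
So 8 goes to Mona.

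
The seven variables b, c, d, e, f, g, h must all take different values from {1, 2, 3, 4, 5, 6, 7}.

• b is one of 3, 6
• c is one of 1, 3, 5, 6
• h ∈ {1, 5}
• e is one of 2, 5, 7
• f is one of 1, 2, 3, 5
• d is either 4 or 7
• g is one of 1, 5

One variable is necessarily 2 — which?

Among the 7 variables, 4 fits only d (and all 7 values in {1, 2, 3, 4, 5, 6, 7} must be used), so d = 4.
The 6 still-open variables draw from only 6 values {1, 2, 3, 5, 6, 7}, so each is used; only e can be 7, hence e = 7.
The 5 still-open variables together cover exactly {1, 2, 3, 5, 6} — 5 values for 5 variables — and 2 appears only in f's list, so f = 2.

f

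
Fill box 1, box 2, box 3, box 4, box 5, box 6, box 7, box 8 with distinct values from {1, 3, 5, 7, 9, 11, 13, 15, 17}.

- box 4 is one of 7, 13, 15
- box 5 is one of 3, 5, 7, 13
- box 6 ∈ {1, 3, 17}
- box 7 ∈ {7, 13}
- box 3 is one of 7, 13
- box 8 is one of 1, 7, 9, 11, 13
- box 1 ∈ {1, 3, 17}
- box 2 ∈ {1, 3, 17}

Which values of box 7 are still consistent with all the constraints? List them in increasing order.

The 2 variables box 3 and box 7 are confined to {7, 13}, which locks those values in; drop them from box 4, box 5, box 8.
box 4 has just one choice, so box 4 = 15.
box 1, box 2, box 6 share exactly the 3 values {1, 3, 17}; by pigeonhole those values go to them, so strike 1, 3, 17 from box 5, box 8.
box 5 has just one choice, so box 5 = 5.
No further eliminations apply; box 7 can still be any of 7, 13.

7, 13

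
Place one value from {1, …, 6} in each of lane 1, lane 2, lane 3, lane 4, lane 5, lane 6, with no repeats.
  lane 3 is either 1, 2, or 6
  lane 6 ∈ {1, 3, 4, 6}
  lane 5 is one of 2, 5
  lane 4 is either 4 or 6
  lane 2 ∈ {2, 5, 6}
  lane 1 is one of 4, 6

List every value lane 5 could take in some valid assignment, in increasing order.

2, 5

The 6 variables draw from only 6 values {1, 2, 3, 4, 5, 6}, so each is used; only lane 6 can be 3, hence lane 6 = 3.
The 5 still-open variables together cover exactly {1, 2, 4, 5, 6} — 5 values for 5 variables — and 1 appears only in lane 3's list, so lane 3 = 1.
lane 1 and lane 4 between them cover only {4, 6} — a naked pair. Remove those values from lane 2.
No further eliminations apply; lane 5 can still be any of 2, 5.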